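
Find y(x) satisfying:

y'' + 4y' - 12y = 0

Characteristic equation: r² + 4r - 12 = 0
Roots: r = 2, -6 (distinct real)
General solution: y = C₁e^(2x) + C₂e^(-6x)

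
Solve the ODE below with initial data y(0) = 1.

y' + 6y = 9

General solution: y = 3/2 + Ce^(-6x)
Applying y(0) = 1: C = 1 - 3/2 = -1/2
Particular solution: y = 3/2 - (1/2)e^(-6x)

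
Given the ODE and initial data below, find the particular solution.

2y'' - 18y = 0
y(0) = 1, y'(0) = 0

General solution: y = C₁e^(3x) + C₂e^(-3x)
Applying ICs: C₁ = 1/2, C₂ = 1/2
Particular solution: y = (1/2)e^(3x) + (1/2)e^(-3x)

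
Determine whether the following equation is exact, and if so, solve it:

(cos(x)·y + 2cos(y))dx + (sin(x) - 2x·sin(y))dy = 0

Verify exactness: ∂M/∂y = ∂N/∂x ✓
Find F(x,y) such that ∂F/∂x = M, ∂F/∂y = N
Solution: sin(x)·y + 2x·cos(y) = C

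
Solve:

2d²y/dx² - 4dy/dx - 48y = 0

Characteristic equation: 2r² - 4r - 48 = 0
Divide by 2: r² - 2r - 24 = 0
Roots: r = 6, -4 (distinct real)
General solution: y = C₁e^(6x) + C₂e^(-4x)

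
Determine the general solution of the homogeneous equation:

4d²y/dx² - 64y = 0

Characteristic equation: 4r² - 64 = 0
Divide by 4: r² - 16 = 0
Roots: r = 4, -4 (distinct real)
General solution: y = C₁e^(4x) + C₂e^(-4x)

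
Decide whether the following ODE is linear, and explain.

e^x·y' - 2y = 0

Linear (y and its derivatives appear to the first power only, no products of y terms)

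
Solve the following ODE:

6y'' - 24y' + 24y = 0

Characteristic equation: 6r² - 24r + 24 = 0
Divide by 6: r² - 4r + 4 = 0
Factored: (r - 2)² = 0
Repeated root: r = 2
General solution: y = (C₁ + C₂x)e^(2x)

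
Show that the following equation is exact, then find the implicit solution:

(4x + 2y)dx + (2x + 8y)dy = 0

Verify exactness: ∂M/∂y = ∂N/∂x ✓
Find F(x,y) such that ∂F/∂x = M, ∂F/∂y = N
Solution: 2x² + 2xy + 4y² = C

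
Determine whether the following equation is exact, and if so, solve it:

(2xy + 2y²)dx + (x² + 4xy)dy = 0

Verify exactness: ∂M/∂y = ∂N/∂x ✓
Find F(x,y) such that ∂F/∂x = M, ∂F/∂y = N
Solution: x²y + 2xy² = C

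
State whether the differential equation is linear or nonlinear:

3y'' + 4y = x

Linear (y and its derivatives appear to the first power only, no products of y terms)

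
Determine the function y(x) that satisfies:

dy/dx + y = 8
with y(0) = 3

General solution: y = 8 + Ce^(-x)
Applying y(0) = 3: C = 3 - 8 = -5
Particular solution: y = 8 - 5e^(-x)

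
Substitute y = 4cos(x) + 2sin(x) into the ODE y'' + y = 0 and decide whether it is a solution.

Verification:
y'' = -4cos(x) - 2sin(x)
y'' + y = 0 ✓

Yes, it is a solution.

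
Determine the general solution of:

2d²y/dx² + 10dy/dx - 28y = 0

Characteristic equation: 2r² + 10r - 28 = 0
Divide by 2: r² + 5r - 14 = 0
Roots: r = 2, -7 (distinct real)
General solution: y = C₁e^(2x) + C₂e^(-7x)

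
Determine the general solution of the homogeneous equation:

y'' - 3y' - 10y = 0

Characteristic equation: r² - 3r - 10 = 0
Roots: r = 5, -2 (distinct real)
General solution: y = C₁e^(5x) + C₂e^(-2x)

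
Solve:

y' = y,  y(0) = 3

General solution: y = Ce^x
Applying IC y(0) = 3:
Particular solution: y = 3e^x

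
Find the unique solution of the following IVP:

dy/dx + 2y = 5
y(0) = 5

General solution: y = 5/2 + Ce^(-2x)
Applying y(0) = 5: C = 5 - 5/2 = 5/2
Particular solution: y = 5/2 + (5/2)e^(-2x)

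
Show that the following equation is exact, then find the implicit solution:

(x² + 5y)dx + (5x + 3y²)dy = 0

Verify exactness: ∂M/∂y = ∂N/∂x ✓
Find F(x,y) such that ∂F/∂x = M, ∂F/∂y = N
Solution: x³/3 + 5xy + y³ = C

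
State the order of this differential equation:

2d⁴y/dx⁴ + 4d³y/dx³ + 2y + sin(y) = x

The order is 4 (highest derivative is of order 4).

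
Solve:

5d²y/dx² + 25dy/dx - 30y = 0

Characteristic equation: 5r² + 25r - 30 = 0
Divide by 5: r² + 5r - 6 = 0
Roots: r = 1, -6 (distinct real)
General solution: y = C₁e^x + C₂e^(-6x)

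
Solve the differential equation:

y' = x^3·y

Separating variables and integrating:
ln|y| = x^4/4 + C

General solution: y = Ce^(x^4/4)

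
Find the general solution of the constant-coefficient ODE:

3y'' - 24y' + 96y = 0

Characteristic equation: 3r² - 24r + 96 = 0
Divide by 3: r² - 8r + 32 = 0
Roots: r = 4 ± 4i (complex conjugates)
General solution: y = e^(4x)(C₁cos(4x) + C₂sin(4x))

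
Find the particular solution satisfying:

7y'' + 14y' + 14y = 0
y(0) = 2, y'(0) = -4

General solution: y = e^(-x)(C₁cos(x) + C₂sin(x))
Complex roots r = -1 ± i
Applying ICs: C₁ = 2, C₂ = -2
Particular solution: y = e^(-x)(2cos(x) - 2sin(x))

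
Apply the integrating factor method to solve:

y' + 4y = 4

Using integrating factor method:

General solution: y = 1 + Ce^(-4x)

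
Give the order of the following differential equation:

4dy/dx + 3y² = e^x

The order is 1 (highest derivative is of order 1).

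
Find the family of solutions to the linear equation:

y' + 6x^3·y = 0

Using integrating factor method:

General solution: y = Ce^(-3x^4/2)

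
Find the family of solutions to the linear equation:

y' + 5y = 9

Using integrating factor method:

General solution: y = 9/5 + Ce^(-5x)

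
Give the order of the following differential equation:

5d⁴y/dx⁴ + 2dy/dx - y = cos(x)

The order is 4 (highest derivative is of order 4).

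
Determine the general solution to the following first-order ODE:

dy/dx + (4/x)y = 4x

Using integrating factor method:

General solution: y = (2/3)x^2 + Cx^(-4)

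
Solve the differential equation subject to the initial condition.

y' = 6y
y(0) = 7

General solution: y = Ce^(6x)
Applying IC y(0) = 7:
Particular solution: y = 7e^(6x)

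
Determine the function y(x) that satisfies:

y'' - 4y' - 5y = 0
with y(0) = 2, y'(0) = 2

General solution: y = C₁e^(5x) + C₂e^(-x)
Applying ICs: C₁ = 2/3, C₂ = 4/3
Particular solution: y = (2/3)e^(5x) + (4/3)e^(-x)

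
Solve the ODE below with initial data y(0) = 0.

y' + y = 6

General solution: y = 6 + Ce^(-x)
Applying y(0) = 0: C = 0 - 6 = -6
Particular solution: y = 6 - 6e^(-x)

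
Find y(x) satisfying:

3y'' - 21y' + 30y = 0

Characteristic equation: 3r² - 21r + 30 = 0
Divide by 3: r² - 7r + 10 = 0
Roots: r = 2, 5 (distinct real)
General solution: y = C₁e^(2x) + C₂e^(5x)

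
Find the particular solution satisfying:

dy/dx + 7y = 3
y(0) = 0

General solution: y = 3/7 + Ce^(-7x)
Applying y(0) = 0: C = 0 - 3/7 = -3/7
Particular solution: y = 3/7 - (3/7)e^(-7x)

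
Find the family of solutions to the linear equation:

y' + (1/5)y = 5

Using integrating factor method:

General solution: y = 25 + Ce^(-x/5)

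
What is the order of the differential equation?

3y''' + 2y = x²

The order is 3 (highest derivative is of order 3).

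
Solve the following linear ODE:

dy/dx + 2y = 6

Using integrating factor method:

General solution: y = 3 + Ce^(-2x)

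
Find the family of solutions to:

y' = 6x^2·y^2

Separating variables and integrating:
-1/y = 2x^3 + C

General solution: y^-1 = -2x^3 + C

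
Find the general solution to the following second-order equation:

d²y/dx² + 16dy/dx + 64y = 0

Characteristic equation: r² + 16r + 64 = 0
Factored: (r + 8)² = 0
Repeated root: r = -8
General solution: y = (C₁ + C₂x)e^(-8x)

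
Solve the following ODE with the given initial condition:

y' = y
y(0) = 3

General solution: y = Ce^x
Applying IC y(0) = 3:
Particular solution: y = 3e^x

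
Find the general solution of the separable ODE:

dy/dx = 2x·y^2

Separating variables and integrating:
-1/y = x^2 + C

General solution: y^-1 = -x^2 + C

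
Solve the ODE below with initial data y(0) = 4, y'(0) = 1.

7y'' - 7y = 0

General solution: y = C₁e^x + C₂e^(-x)
Applying ICs: C₁ = 5/2, C₂ = 3/2
Particular solution: y = (5/2)e^x + (3/2)e^(-x)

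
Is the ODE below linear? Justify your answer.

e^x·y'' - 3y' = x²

Yes. Linear (y and its derivatives appear to the first power only, no products of y terms)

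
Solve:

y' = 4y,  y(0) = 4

General solution: y = Ce^(4x)
Applying IC y(0) = 4:
Particular solution: y = 4e^(4x)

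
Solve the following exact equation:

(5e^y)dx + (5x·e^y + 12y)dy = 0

Verify exactness: ∂M/∂y = ∂N/∂x ✓
Find F(x,y) such that ∂F/∂x = M, ∂F/∂y = N
Solution: 5x·e^y + 6y² = C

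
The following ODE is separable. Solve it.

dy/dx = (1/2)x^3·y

Separating variables and integrating:
ln|y| = x^4/8 + C

General solution: y = Ce^(x^4/8)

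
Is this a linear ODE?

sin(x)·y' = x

Yes. Linear (y and its derivatives appear to the first power only, no products of y terms)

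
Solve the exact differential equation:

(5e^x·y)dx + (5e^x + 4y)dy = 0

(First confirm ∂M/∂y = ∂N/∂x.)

Verify exactness: ∂M/∂y = ∂N/∂x ✓
Find F(x,y) such that ∂F/∂x = M, ∂F/∂y = N
Solution: 5e^x·y + 2y² = C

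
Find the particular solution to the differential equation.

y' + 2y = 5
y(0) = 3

General solution: y = 5/2 + Ce^(-2x)
Applying y(0) = 3: C = 3 - 5/2 = 1/2
Particular solution: y = 5/2 + (1/2)e^(-2x)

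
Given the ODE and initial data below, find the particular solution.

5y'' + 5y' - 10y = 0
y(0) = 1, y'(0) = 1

General solution: y = C₁e^x + C₂e^(-2x)
Applying ICs: C₁ = 1, C₂ = 0
Particular solution: y = e^x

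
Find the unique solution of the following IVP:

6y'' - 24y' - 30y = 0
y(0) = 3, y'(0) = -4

General solution: y = C₁e^(5x) + C₂e^(-x)
Applying ICs: C₁ = -1/6, C₂ = 19/6
Particular solution: y = -(1/6)e^(5x) + (19/6)e^(-x)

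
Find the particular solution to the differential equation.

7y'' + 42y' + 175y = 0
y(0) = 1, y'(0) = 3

General solution: y = e^(-3x)(C₁cos(4x) + C₂sin(4x))
Complex roots r = -3 ± 4i
Applying ICs: C₁ = 1, C₂ = 3/2
Particular solution: y = e^(-3x)(cos(4x) + (3/2)sin(4x))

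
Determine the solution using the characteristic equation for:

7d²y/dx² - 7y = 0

Characteristic equation: 7r² - 7 = 0
Divide by 7: r² - 1 = 0
Roots: r = 1, -1 (distinct real)
General solution: y = C₁e^x + C₂e^(-x)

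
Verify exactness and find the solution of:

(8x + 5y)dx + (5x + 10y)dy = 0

Verify exactness: ∂M/∂y = ∂N/∂x ✓
Find F(x,y) such that ∂F/∂x = M, ∂F/∂y = N
Solution: 4x² + 5xy + 5y² = C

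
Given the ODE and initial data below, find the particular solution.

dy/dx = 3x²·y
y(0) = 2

General solution: y = Ce^(x³)
Applying IC y(0) = 2:
Particular solution: y = 2e^(x³)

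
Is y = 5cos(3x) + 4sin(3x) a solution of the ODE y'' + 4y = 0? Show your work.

Verification:
y'' = -45cos(3x) - 36sin(3x)
y'' + 4y ≠ 0 (frequency mismatch: got 9 instead of 4)

No, it is not a solution.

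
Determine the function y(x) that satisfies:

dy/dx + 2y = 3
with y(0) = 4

General solution: y = 3/2 + Ce^(-2x)
Applying y(0) = 4: C = 4 - 3/2 = 5/2
Particular solution: y = 3/2 + (5/2)e^(-2x)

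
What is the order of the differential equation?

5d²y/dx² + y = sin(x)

The order is 2 (highest derivative is of order 2).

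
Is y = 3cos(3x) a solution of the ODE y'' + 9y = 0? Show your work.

Verification:
y'' = -27cos(3x)
y'' + 9y = 0 ✓

Yes, it is a solution.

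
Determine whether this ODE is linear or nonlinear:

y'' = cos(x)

Linear (y and its derivatives appear to the first power only, no products of y terms)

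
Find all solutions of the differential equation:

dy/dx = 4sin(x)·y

Separating variables and integrating:
ln|y| = -4cos(x) + C

General solution: y = Ce^(-4cos(x))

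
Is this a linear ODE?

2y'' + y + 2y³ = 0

No. Nonlinear (y³ term)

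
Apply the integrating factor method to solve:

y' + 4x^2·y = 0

Using integrating factor method:

General solution: y = Ce^(-4x^3/3)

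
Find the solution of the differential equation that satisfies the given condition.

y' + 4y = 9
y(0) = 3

General solution: y = 9/4 + Ce^(-4x)
Applying y(0) = 3: C = 3 - 9/4 = 3/4
Particular solution: y = 9/4 + (3/4)e^(-4x)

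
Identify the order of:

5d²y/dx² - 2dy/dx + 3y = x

The order is 2 (highest derivative is of order 2).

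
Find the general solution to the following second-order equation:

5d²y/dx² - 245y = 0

Characteristic equation: 5r² - 245 = 0
Divide by 5: r² - 49 = 0
Roots: r = 7, -7 (distinct real)
General solution: y = C₁e^(7x) + C₂e^(-7x)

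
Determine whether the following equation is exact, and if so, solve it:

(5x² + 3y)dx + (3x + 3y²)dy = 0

Verify exactness: ∂M/∂y = ∂N/∂x ✓
Find F(x,y) such that ∂F/∂x = M, ∂F/∂y = N
Solution: 5x³/3 + 3xy + y³ = C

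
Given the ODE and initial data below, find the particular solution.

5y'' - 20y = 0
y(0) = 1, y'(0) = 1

General solution: y = C₁e^(2x) + C₂e^(-2x)
Applying ICs: C₁ = 3/4, C₂ = 1/4
Particular solution: y = (3/4)e^(2x) + (1/4)e^(-2x)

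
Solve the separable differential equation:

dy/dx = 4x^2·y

Separating variables and integrating:
ln|y| = 4x^3/3 + C

General solution: y = Ce^(4x^3/3)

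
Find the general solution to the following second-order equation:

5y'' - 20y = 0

Characteristic equation: 5r² - 20 = 0
Divide by 5: r² - 4 = 0
Roots: r = 2, -2 (distinct real)
General solution: y = C₁e^(2x) + C₂e^(-2x)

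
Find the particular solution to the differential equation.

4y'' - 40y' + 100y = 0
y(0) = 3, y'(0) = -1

General solution: y = (C₁ + C₂x)e^(5x)
Repeated root r = 5
Applying ICs: C₁ = 3, C₂ = -16
Particular solution: y = (3 - 16x)e^(5x)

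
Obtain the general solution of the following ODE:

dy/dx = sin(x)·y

Separating variables and integrating:
ln|y| = -cos(x) + C

General solution: y = Ce^(-cos(x))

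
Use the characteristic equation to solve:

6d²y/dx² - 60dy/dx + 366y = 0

Characteristic equation: 6r² - 60r + 366 = 0
Divide by 6: r² - 10r + 61 = 0
Roots: r = 5 ± 6i (complex conjugates)
General solution: y = e^(5x)(C₁cos(6x) + C₂sin(6x))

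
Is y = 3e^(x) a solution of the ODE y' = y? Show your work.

Verification:
y = 3e^(x)
y' = 3e^(x)
y = 3e^(x)
y' = y ✓

Yes, it is a solution.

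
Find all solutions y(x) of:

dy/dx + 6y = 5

Using integrating factor method:

General solution: y = 5/6 + Ce^(-6x)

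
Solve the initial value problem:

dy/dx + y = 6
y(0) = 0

General solution: y = 6 + Ce^(-x)
Applying y(0) = 0: C = 0 - 6 = -6
Particular solution: y = 6 - 6e^(-x)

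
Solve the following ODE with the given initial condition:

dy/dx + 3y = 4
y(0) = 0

General solution: y = 4/3 + Ce^(-3x)
Applying y(0) = 0: C = 0 - 4/3 = -4/3
Particular solution: y = 4/3 - (4/3)e^(-3x)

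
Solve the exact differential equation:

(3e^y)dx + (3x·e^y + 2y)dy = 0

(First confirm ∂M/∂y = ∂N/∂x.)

Verify exactness: ∂M/∂y = ∂N/∂x ✓
Find F(x,y) such that ∂F/∂x = M, ∂F/∂y = N
Solution: 3x·e^y + y² = C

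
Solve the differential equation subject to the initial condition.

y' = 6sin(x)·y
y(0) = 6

General solution: y = Ce^(-6cos(x))
Applying IC y(0) = 6:
Particular solution: y = 6e^(6(1-cos(x)))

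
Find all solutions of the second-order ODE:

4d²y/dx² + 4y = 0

Characteristic equation: 4r² + 4 = 0
Divide by 4: r² + 1 = 0
Roots: r = ±i (complex conjugates)
General solution: y = C₁cos(x) + C₂sin(x)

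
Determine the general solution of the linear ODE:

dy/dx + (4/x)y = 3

Using integrating factor method:

General solution: y = (3/5)x + Cx^(-4)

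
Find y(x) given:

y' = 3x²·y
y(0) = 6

General solution: y = Ce^(x³)
Applying IC y(0) = 6:
Particular solution: y = 6e^(x³)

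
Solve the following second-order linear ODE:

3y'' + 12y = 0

Characteristic equation: 3r² + 12 = 0
Divide by 3: r² + 4 = 0
Roots: r = ±2i (complex conjugates)
General solution: y = C₁cos(2x) + C₂sin(2x)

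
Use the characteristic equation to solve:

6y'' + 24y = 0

Characteristic equation: 6r² + 24 = 0
Divide by 6: r² + 4 = 0
Roots: r = ±2i (complex conjugates)
General solution: y = C₁cos(2x) + C₂sin(2x)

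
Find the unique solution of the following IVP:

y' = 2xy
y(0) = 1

General solution: y = Ce^(x²)
Applying IC y(0) = 1:
Particular solution: y = e^(x²)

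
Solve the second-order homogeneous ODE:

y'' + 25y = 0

Characteristic equation: r² + 25 = 0
Roots: r = ±5i (complex conjugates)
General solution: y = C₁cos(5x) + C₂sin(5x)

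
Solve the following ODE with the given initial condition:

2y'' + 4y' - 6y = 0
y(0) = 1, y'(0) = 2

General solution: y = C₁e^x + C₂e^(-3x)
Applying ICs: C₁ = 5/4, C₂ = -1/4
Particular solution: y = (5/4)e^x - (1/4)e^(-3x)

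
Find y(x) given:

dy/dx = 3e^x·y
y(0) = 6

General solution: y = Ce^(3e^x)
Applying IC y(0) = 6:
Particular solution: y = 6e^(3(e^x - 1))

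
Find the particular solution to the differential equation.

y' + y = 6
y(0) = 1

General solution: y = 6 + Ce^(-x)
Applying y(0) = 1: C = 1 - 6 = -5
Particular solution: y = 6 - 5e^(-x)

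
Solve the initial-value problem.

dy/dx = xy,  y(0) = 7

General solution: y = Ce^(x²/2)
Applying IC y(0) = 7:
Particular solution: y = 7e^(x²/2)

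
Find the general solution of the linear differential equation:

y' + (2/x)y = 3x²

Using integrating factor method:

General solution: y = (3/5)x^3 + Cx^(-2)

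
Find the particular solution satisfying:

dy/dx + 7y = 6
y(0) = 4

General solution: y = 6/7 + Ce^(-7x)
Applying y(0) = 4: C = 4 - 6/7 = 22/7
Particular solution: y = 6/7 + (22/7)e^(-7x)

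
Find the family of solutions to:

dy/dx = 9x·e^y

Separating variables and integrating:
-e^(-y) = 9x²/2 + C

General solution: y = -ln(C - 9x²/2)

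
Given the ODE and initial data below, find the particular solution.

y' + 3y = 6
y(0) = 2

General solution: y = 2 + Ce^(-3x)
Applying y(0) = 2: C = 2 - 2 = 0
Particular solution: y = 2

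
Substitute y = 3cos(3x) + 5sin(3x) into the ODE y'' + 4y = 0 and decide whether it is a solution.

Verification:
y'' = -27cos(3x) - 45sin(3x)
y'' + 4y ≠ 0 (frequency mismatch: got 9 instead of 4)

No, it is not a solution.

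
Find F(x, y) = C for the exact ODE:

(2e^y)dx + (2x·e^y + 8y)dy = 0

Verify exactness: ∂M/∂y = ∂N/∂x ✓
Find F(x,y) such that ∂F/∂x = M, ∂F/∂y = N
Solution: 2x·e^y + 4y² = C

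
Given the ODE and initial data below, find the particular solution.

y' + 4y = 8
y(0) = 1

General solution: y = 2 + Ce^(-4x)
Applying y(0) = 1: C = 1 - 2 = -1
Particular solution: y = 2 - e^(-4x)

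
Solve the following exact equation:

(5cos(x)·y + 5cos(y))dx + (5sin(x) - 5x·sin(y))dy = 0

Verify exactness: ∂M/∂y = ∂N/∂x ✓
Find F(x,y) such that ∂F/∂x = M, ∂F/∂y = N
Solution: 5sin(x)·y + 5x·cos(y) = C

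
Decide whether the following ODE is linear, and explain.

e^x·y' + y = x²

Linear (y and its derivatives appear to the first power only, no products of y terms)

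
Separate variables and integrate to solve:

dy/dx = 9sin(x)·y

Separating variables and integrating:
ln|y| = -9cos(x) + C

General solution: y = Ce^(-9cos(x))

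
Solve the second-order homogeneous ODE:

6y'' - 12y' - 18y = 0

Characteristic equation: 6r² - 12r - 18 = 0
Divide by 6: r² - 2r - 3 = 0
Roots: r = 3, -1 (distinct real)
General solution: y = C₁e^(3x) + C₂e^(-x)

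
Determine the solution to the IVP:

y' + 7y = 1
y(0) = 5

General solution: y = 1/7 + Ce^(-7x)
Applying y(0) = 5: C = 5 - 1/7 = 34/7
Particular solution: y = 1/7 + (34/7)e^(-7x)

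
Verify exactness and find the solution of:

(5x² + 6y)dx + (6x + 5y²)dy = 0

Verify exactness: ∂M/∂y = ∂N/∂x ✓
Find F(x,y) such that ∂F/∂x = M, ∂F/∂y = N
Solution: 5x³/3 + 6xy + 5y³/3 = C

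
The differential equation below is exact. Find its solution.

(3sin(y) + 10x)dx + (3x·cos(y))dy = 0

Verify exactness: ∂M/∂y = ∂N/∂x ✓
Find F(x,y) such that ∂F/∂x = M, ∂F/∂y = N
Solution: 3x·sin(y) + 5x² = C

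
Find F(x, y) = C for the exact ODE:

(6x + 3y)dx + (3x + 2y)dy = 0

Verify exactness: ∂M/∂y = ∂N/∂x ✓
Find F(x,y) such that ∂F/∂x = M, ∂F/∂y = N
Solution: 3x² + 3xy + y² = C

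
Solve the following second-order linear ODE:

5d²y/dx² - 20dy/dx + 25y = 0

Characteristic equation: 5r² - 20r + 25 = 0
Divide by 5: r² - 4r + 5 = 0
Roots: r = 2 ± i (complex conjugates)
General solution: y = e^(2x)(C₁cos(x) + C₂sin(x))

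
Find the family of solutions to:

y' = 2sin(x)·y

Separating variables and integrating:
ln|y| = -2cos(x) + C

General solution: y = Ce^(-2cos(x))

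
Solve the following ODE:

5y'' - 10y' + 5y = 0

Characteristic equation: 5r² - 10r + 5 = 0
Divide by 5: r² - 2r + 1 = 0
Factored: (r - 1)² = 0
Repeated root: r = 1
General solution: y = (C₁ + C₂x)e^x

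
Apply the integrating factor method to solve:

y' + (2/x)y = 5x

Using integrating factor method:

General solution: y = (5/4)x^2 + Cx^(-2)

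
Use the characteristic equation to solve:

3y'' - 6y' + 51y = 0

Characteristic equation: 3r² - 6r + 51 = 0
Divide by 3: r² - 2r + 17 = 0
Roots: r = 1 ± 4i (complex conjugates)
General solution: y = e^x(C₁cos(4x) + C₂sin(4x))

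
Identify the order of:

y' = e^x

The order is 1 (highest derivative is of order 1).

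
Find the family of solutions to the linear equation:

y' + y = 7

Using integrating factor method:

General solution: y = 7 + Ce^(-x)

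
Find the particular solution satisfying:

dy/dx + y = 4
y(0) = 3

General solution: y = 4 + Ce^(-x)
Applying y(0) = 3: C = 3 - 4 = -1
Particular solution: y = 4 - e^(-x)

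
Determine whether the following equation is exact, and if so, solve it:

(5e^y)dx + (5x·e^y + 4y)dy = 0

Verify exactness: ∂M/∂y = ∂N/∂x ✓
Find F(x,y) such that ∂F/∂x = M, ∂F/∂y = N
Solution: 5x·e^y + 2y² = C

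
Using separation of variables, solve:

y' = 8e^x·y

Separating variables and integrating:
ln|y| = 8e^x + C

General solution: y = Ce^(8e^x)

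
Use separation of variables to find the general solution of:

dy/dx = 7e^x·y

Separating variables and integrating:
ln|y| = 7e^x + C

General solution: y = Ce^(7e^x)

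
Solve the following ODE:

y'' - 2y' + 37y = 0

Characteristic equation: r² - 2r + 37 = 0
Roots: r = 1 ± 6i (complex conjugates)
General solution: y = e^x(C₁cos(6x) + C₂sin(6x))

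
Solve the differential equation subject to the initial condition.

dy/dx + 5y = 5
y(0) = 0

General solution: y = 1 + Ce^(-5x)
Applying y(0) = 0: C = 0 - 1 = -1
Particular solution: y = 1 - e^(-5x)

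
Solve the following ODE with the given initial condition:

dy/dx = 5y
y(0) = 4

General solution: y = Ce^(5x)
Applying IC y(0) = 4:
Particular solution: y = 4e^(5x)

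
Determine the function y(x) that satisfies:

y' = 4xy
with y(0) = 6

General solution: y = Ce^(2x²)
Applying IC y(0) = 6:
Particular solution: y = 6e^(2x²)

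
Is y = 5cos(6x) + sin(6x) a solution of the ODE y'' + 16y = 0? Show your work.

Verification:
y'' = -180cos(6x) - 36sin(6x)
y'' + 16y ≠ 0 (frequency mismatch: got 36 instead of 16)

No, it is not a solution.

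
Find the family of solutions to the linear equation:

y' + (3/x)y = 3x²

Using integrating factor method:

General solution: y = (1/2)x^3 + Cx^(-3)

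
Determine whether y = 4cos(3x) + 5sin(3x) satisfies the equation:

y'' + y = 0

Verification:
y'' = -36cos(3x) - 45sin(3x)
y'' + y ≠ 0 (frequency mismatch: got 9 instead of 1)

No, it is not a solution.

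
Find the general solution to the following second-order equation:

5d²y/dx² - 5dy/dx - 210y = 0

Characteristic equation: 5r² - 5r - 210 = 0
Divide by 5: r² - r - 42 = 0
Roots: r = 7, -6 (distinct real)
General solution: y = C₁e^(7x) + C₂e^(-6x)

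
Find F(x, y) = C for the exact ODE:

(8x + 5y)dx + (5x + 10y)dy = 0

Verify exactness: ∂M/∂y = ∂N/∂x ✓
Find F(x,y) such that ∂F/∂x = M, ∂F/∂y = N
Solution: 4x² + 5xy + 5y² = C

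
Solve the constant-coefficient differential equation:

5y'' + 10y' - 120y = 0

Characteristic equation: 5r² + 10r - 120 = 0
Divide by 5: r² + 2r - 24 = 0
Roots: r = 4, -6 (distinct real)
General solution: y = C₁e^(4x) + C₂e^(-6x)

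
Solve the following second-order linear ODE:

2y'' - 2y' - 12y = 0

Characteristic equation: 2r² - 2r - 12 = 0
Divide by 2: r² - r - 6 = 0
Roots: r = 3, -2 (distinct real)
General solution: y = C₁e^(3x) + C₂e^(-2x)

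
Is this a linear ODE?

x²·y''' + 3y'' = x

Yes. Linear (y and its derivatives appear to the first power only, no products of y terms)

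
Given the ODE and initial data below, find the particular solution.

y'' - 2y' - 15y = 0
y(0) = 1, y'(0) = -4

General solution: y = C₁e^(5x) + C₂e^(-3x)
Applying ICs: C₁ = -1/8, C₂ = 9/8
Particular solution: y = -(1/8)e^(5x) + (9/8)e^(-3x)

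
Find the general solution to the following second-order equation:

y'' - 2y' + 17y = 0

Characteristic equation: r² - 2r + 17 = 0
Roots: r = 1 ± 4i (complex conjugates)
General solution: y = e^x(C₁cos(4x) + C₂sin(4x))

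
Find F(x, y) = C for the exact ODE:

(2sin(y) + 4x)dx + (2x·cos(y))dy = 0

Verify exactness: ∂M/∂y = ∂N/∂x ✓
Find F(x,y) such that ∂F/∂x = M, ∂F/∂y = N
Solution: 2x·sin(y) + 2x² = C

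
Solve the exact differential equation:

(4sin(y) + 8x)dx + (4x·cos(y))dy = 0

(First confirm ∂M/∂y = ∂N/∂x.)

Verify exactness: ∂M/∂y = ∂N/∂x ✓
Find F(x,y) such that ∂F/∂x = M, ∂F/∂y = N
Solution: 4x·sin(y) + 4x² = C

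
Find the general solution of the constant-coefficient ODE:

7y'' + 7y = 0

Characteristic equation: 7r² + 7 = 0
Divide by 7: r² + 1 = 0
Roots: r = ±i (complex conjugates)
General solution: y = C₁cos(x) + C₂sin(x)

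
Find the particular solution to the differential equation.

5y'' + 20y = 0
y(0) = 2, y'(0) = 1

General solution: y = C₁cos(2x) + C₂sin(2x)
Complex roots r = ±2i
Applying ICs: C₁ = 2, C₂ = 1/2
Particular solution: y = 2cos(2x) + (1/2)sin(2x)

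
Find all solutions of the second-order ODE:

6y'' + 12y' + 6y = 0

Characteristic equation: 6r² + 12r + 6 = 0
Divide by 6: r² + 2r + 1 = 0
Factored: (r + 1)² = 0
Repeated root: r = -1
General solution: y = (C₁ + C₂x)e^(-x)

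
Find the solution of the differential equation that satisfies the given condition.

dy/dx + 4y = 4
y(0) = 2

General solution: y = 1 + Ce^(-4x)
Applying y(0) = 2: C = 2 - 1 = 1
Particular solution: y = 1 + e^(-4x)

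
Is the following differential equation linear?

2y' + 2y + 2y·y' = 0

No. Nonlinear (product y·y')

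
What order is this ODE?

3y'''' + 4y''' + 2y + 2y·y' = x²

The order is 4 (highest derivative is of order 4).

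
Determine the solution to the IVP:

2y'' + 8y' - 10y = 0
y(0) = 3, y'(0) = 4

General solution: y = C₁e^x + C₂e^(-5x)
Applying ICs: C₁ = 19/6, C₂ = -1/6
Particular solution: y = (19/6)e^x - (1/6)e^(-5x)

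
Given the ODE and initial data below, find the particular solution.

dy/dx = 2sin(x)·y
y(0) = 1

General solution: y = Ce^(-2cos(x))
Applying IC y(0) = 1:
Particular solution: y = e^(2(1-cos(x)))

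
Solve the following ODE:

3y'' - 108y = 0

Characteristic equation: 3r² - 108 = 0
Divide by 3: r² - 36 = 0
Roots: r = 6, -6 (distinct real)
General solution: y = C₁e^(6x) + C₂e^(-6x)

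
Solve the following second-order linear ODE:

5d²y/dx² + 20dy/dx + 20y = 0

Characteristic equation: 5r² + 20r + 20 = 0
Divide by 5: r² + 4r + 4 = 0
Factored: (r + 2)² = 0
Repeated root: r = -2
General solution: y = (C₁ + C₂x)e^(-2x)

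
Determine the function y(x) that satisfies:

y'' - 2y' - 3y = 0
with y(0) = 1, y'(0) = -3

General solution: y = C₁e^(3x) + C₂e^(-x)
Applying ICs: C₁ = -1/2, C₂ = 3/2
Particular solution: y = -(1/2)e^(3x) + (3/2)e^(-x)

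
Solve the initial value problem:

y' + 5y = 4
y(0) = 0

General solution: y = 4/5 + Ce^(-5x)
Applying y(0) = 0: C = 0 - 4/5 = -4/5
Particular solution: y = 4/5 - (4/5)e^(-5x)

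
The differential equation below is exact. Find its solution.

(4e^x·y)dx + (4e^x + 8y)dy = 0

Verify exactness: ∂M/∂y = ∂N/∂x ✓
Find F(x,y) such that ∂F/∂x = M, ∂F/∂y = N
Solution: 4e^x·y + 4y² = C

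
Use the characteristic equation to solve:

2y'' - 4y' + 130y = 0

Characteristic equation: 2r² - 4r + 130 = 0
Divide by 2: r² - 2r + 65 = 0
Roots: r = 1 ± 8i (complex conjugates)
General solution: y = e^x(C₁cos(8x) + C₂sin(8x))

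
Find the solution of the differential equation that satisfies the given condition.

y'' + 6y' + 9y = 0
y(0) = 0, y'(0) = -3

General solution: y = (C₁ + C₂x)e^(-3x)
Repeated root r = -3
Applying ICs: C₁ = 0, C₂ = -3
Particular solution: y = -3xe^(-3x)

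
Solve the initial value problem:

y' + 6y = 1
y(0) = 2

General solution: y = 1/6 + Ce^(-6x)
Applying y(0) = 2: C = 2 - 1/6 = 11/6
Particular solution: y = 1/6 + (11/6)e^(-6x)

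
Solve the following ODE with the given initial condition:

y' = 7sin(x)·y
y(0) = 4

General solution: y = Ce^(-7cos(x))
Applying IC y(0) = 4:
Particular solution: y = 4e^(7(1-cos(x)))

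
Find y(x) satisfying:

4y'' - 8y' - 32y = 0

Characteristic equation: 4r² - 8r - 32 = 0
Divide by 4: r² - 2r - 8 = 0
Roots: r = 4, -2 (distinct real)
General solution: y = C₁e^(4x) + C₂e^(-2x)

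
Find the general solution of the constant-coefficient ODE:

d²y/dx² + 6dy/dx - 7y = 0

Characteristic equation: r² + 6r - 7 = 0
Roots: r = 1, -7 (distinct real)
General solution: y = C₁e^x + C₂e^(-7x)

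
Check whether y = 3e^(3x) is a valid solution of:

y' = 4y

Verification:
y = 3e^(3x)
y' = 9e^(3x)
But 4y = 12e^(3x)
y' ≠ 4y — the derivative does not match

No, it is not a solution.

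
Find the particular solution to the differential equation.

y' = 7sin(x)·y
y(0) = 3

General solution: y = Ce^(-7cos(x))
Applying IC y(0) = 3:
Particular solution: y = 3e^(7(1-cos(x)))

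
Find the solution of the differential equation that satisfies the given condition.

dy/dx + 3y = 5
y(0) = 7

General solution: y = 5/3 + Ce^(-3x)
Applying y(0) = 7: C = 7 - 5/3 = 16/3
Particular solution: y = 5/3 + (16/3)e^(-3x)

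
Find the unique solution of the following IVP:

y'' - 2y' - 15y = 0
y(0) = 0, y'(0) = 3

General solution: y = C₁e^(5x) + C₂e^(-3x)
Applying ICs: C₁ = 3/8, C₂ = -3/8
Particular solution: y = (3/8)e^(5x) - (3/8)e^(-3x)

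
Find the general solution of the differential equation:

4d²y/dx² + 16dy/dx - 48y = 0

Characteristic equation: 4r² + 16r - 48 = 0
Divide by 4: r² + 4r - 12 = 0
Roots: r = 2, -6 (distinct real)
General solution: y = C₁e^(2x) + C₂e^(-6x)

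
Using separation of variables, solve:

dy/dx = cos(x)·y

Separating variables and integrating:
ln|y| = sin(x) + C

General solution: y = Ce^(sin(x))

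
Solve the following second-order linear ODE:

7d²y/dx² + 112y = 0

Characteristic equation: 7r² + 112 = 0
Divide by 7: r² + 16 = 0
Roots: r = ±4i (complex conjugates)
General solution: y = C₁cos(4x) + C₂sin(4x)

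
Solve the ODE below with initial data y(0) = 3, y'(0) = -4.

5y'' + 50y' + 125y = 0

General solution: y = (C₁ + C₂x)e^(-5x)
Repeated root r = -5
Applying ICs: C₁ = 3, C₂ = 11
Particular solution: y = (3 + 11x)e^(-5x)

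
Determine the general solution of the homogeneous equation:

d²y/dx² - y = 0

Characteristic equation: r² - 1 = 0
Roots: r = 1, -1 (distinct real)
General solution: y = C₁e^x + C₂e^(-x)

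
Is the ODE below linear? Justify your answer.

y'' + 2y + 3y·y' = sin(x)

No. Nonlinear (product y·y')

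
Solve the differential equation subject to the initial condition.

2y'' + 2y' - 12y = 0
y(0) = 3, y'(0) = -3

General solution: y = C₁e^(2x) + C₂e^(-3x)
Applying ICs: C₁ = 6/5, C₂ = 9/5
Particular solution: y = (6/5)e^(2x) + (9/5)e^(-3x)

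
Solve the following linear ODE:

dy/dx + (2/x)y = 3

Using integrating factor method:

General solution: y = x + Cx^(-2)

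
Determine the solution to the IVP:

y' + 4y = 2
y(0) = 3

General solution: y = 1/2 + Ce^(-4x)
Applying y(0) = 3: C = 3 - 1/2 = 5/2
Particular solution: y = 1/2 + (5/2)e^(-4x)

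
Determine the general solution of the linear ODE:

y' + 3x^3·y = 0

Using integrating factor method:

General solution: y = Ce^(-3x^4/4)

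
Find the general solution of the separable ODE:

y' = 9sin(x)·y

Separating variables and integrating:
ln|y| = -9cos(x) + C

General solution: y = Ce^(-9cos(x))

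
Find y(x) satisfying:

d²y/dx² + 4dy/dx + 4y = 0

Characteristic equation: r² + 4r + 4 = 0
Factored: (r + 2)² = 0
Repeated root: r = -2
General solution: y = (C₁ + C₂x)e^(-2x)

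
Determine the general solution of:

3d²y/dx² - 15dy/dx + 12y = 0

Characteristic equation: 3r² - 15r + 12 = 0
Divide by 3: r² - 5r + 4 = 0
Roots: r = 4, 1 (distinct real)
General solution: y = C₁e^(4x) + C₂e^x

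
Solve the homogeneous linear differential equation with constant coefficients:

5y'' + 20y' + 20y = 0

Characteristic equation: 5r² + 20r + 20 = 0
Divide by 5: r² + 4r + 4 = 0
Factored: (r + 2)² = 0
Repeated root: r = -2
General solution: y = (C₁ + C₂x)e^(-2x)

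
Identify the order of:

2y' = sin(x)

The order is 1 (highest derivative is of order 1).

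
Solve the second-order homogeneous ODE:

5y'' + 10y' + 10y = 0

Characteristic equation: 5r² + 10r + 10 = 0
Divide by 5: r² + 2r + 2 = 0
Roots: r = -1 ± i (complex conjugates)
General solution: y = e^(-x)(C₁cos(x) + C₂sin(x))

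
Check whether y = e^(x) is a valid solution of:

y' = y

Verification:
y = e^(x)
y' = e^(x)
y = e^(x)
y' = y ✓

Yes, it is a solution.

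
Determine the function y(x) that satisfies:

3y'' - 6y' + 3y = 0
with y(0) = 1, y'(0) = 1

General solution: y = (C₁ + C₂x)e^x
Repeated root r = 1
Applying ICs: C₁ = 1, C₂ = 0
Particular solution: y = e^x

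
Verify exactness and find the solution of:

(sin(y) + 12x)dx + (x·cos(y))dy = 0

Verify exactness: ∂M/∂y = ∂N/∂x ✓
Find F(x,y) such that ∂F/∂x = M, ∂F/∂y = N
Solution: x·sin(y) + 6x² = C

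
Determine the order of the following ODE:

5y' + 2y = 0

The order is 1 (highest derivative is of order 1).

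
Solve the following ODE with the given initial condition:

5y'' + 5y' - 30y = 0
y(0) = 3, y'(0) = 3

General solution: y = C₁e^(2x) + C₂e^(-3x)
Applying ICs: C₁ = 12/5, C₂ = 3/5
Particular solution: y = (12/5)e^(2x) + (3/5)e^(-3x)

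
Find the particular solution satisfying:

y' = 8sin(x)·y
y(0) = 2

General solution: y = Ce^(-8cos(x))
Applying IC y(0) = 2:
Particular solution: y = 2e^(8(1-cos(x)))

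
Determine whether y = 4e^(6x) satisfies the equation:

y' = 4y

Verification:
y = 4e^(6x)
y' = 24e^(6x)
But 4y = 16e^(6x)
y' ≠ 4y — the derivative does not match

No, it is not a solution.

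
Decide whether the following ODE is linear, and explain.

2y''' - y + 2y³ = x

Nonlinear (y³ term)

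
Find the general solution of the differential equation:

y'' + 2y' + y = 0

Characteristic equation: r² + 2r + 1 = 0
Factored: (r + 1)² = 0
Repeated root: r = -1
General solution: y = (C₁ + C₂x)e^(-x)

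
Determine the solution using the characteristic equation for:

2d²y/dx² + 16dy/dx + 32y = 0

Characteristic equation: 2r² + 16r + 32 = 0
Divide by 2: r² + 8r + 16 = 0
Factored: (r + 4)² = 0
Repeated root: r = -4
General solution: y = (C₁ + C₂x)e^(-4x)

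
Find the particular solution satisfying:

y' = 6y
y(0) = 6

General solution: y = Ce^(6x)
Applying IC y(0) = 6:
Particular solution: y = 6e^(6x)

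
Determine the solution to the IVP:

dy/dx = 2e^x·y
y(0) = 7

General solution: y = Ce^(2e^x)
Applying IC y(0) = 7:
Particular solution: y = 7e^(2(e^x - 1))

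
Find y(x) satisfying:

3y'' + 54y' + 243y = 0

Characteristic equation: 3r² + 54r + 243 = 0
Divide by 3: r² + 18r + 81 = 0
Factored: (r + 9)² = 0
Repeated root: r = -9
General solution: y = (C₁ + C₂x)e^(-9x)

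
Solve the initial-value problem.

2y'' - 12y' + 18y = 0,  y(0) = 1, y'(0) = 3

General solution: y = (C₁ + C₂x)e^(3x)
Repeated root r = 3
Applying ICs: C₁ = 1, C₂ = 0
Particular solution: y = e^(3x)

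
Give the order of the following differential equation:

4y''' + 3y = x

The order is 3 (highest derivative is of order 3).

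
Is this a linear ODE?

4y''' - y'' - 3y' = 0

Yes. Linear (y and its derivatives appear to the first power only, no products of y terms)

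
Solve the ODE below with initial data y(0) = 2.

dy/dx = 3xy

General solution: y = Ce^(3x²/2)
Applying IC y(0) = 2:
Particular solution: y = 2e^(3x²/2)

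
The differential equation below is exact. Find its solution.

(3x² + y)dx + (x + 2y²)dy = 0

Verify exactness: ∂M/∂y = ∂N/∂x ✓
Find F(x,y) such that ∂F/∂x = M, ∂F/∂y = N
Solution: x³ + xy + 2y³/3 = C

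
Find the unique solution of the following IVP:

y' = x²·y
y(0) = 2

General solution: y = Ce^(x³/3)
Applying IC y(0) = 2:
Particular solution: y = 2e^(x³/3)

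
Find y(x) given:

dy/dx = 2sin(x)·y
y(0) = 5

General solution: y = Ce^(-2cos(x))
Applying IC y(0) = 5:
Particular solution: y = 5e^(2(1-cos(x)))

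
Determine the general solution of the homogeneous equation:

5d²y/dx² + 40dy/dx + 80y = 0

Characteristic equation: 5r² + 40r + 80 = 0
Divide by 5: r² + 8r + 16 = 0
Factored: (r + 4)² = 0
Repeated root: r = -4
General solution: y = (C₁ + C₂x)e^(-4x)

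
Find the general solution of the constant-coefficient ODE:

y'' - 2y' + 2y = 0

Characteristic equation: r² - 2r + 2 = 0
Roots: r = 1 ± i (complex conjugates)
General solution: y = e^x(C₁cos(x) + C₂sin(x))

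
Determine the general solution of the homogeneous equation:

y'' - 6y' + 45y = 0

Characteristic equation: r² - 6r + 45 = 0
Roots: r = 3 ± 6i (complex conjugates)
General solution: y = e^(3x)(C₁cos(6x) + C₂sin(6x))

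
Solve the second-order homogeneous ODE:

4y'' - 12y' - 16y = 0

Characteristic equation: 4r² - 12r - 16 = 0
Divide by 4: r² - 3r - 4 = 0
Roots: r = 4, -1 (distinct real)
General solution: y = C₁e^(4x) + C₂e^(-x)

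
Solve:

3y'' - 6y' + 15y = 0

Characteristic equation: 3r² - 6r + 15 = 0
Divide by 3: r² - 2r + 5 = 0
Roots: r = 1 ± 2i (complex conjugates)
General solution: y = e^x(C₁cos(2x) + C₂sin(2x))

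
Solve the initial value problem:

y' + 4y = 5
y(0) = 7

General solution: y = 5/4 + Ce^(-4x)
Applying y(0) = 7: C = 7 - 5/4 = 23/4
Particular solution: y = 5/4 + (23/4)e^(-4x)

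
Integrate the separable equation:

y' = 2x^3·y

Separating variables and integrating:
ln|y| = x^4/2 + C

General solution: y = Ce^(x^4/2)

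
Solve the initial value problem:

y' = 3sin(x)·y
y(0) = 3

General solution: y = Ce^(-3cos(x))
Applying IC y(0) = 3:
Particular solution: y = 3e^(3(1-cos(x)))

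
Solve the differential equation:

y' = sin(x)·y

Separating variables and integrating:
ln|y| = -cos(x) + C

General solution: y = Ce^(-cos(x))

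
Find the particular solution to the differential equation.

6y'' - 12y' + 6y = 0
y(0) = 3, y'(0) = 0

General solution: y = (C₁ + C₂x)e^x
Repeated root r = 1
Applying ICs: C₁ = 3, C₂ = -3
Particular solution: y = (3 - 3x)e^x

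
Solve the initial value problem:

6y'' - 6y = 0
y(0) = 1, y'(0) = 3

General solution: y = C₁e^x + C₂e^(-x)
Applying ICs: C₁ = 2, C₂ = -1
Particular solution: y = 2e^x - e^(-x)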